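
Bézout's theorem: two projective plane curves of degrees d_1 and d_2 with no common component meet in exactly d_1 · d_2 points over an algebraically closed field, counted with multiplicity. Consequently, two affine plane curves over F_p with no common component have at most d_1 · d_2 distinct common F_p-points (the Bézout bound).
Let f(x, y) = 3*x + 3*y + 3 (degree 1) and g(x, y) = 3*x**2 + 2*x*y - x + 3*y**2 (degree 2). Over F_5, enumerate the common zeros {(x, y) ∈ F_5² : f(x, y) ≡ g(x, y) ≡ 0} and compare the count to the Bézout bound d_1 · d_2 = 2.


Common zeros: {(1, 3), (2, 2)}; count = 2; Bézout bound = 2.

deg(f) = 1, deg(g) = 2, so Bézout bound = 2.
Scan x ∈ F_5. For each x, list the y ∈ F_5 with f(x, y) ≡ 0 and those with g(x, y) ≡ 0 (mod 5); the common zeros in that column are the intersection.
  x = 0: f ≡ 0 at y ∈ {4}; g ≡ 0 at y ∈ {0}; common: ∅.
  x = 1: f ≡ 0 at y ∈ {3}; g ≡ 0 at y ∈ {3}; common: {3}.
  x = 2: f ≡ 0 at y ∈ {2}; g ≡ 0 at y ∈ {0, 2}; common: {2}.
  x = 3: f ≡ 0 at y ∈ {1}; g ≡ 0 at y ∈ ∅; common: ∅.
  x = 4: f ≡ 0 at y ∈ {0}; g ≡ 0 at y ∈ {1, 3}; common: ∅.
Collecting: common zeros = {(1, 3), (2, 2)}, so the count is 2.
Comparison with the Bézout bound: 2 ≤ 2 = deg(f)·deg(g), as expected for curves with no common component (the bound is attained).


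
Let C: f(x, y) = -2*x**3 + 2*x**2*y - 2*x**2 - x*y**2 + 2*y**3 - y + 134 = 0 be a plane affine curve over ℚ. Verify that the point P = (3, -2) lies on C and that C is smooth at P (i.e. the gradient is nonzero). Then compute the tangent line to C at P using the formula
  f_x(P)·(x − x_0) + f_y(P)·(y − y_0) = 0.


Tangent line at P: -94*x + 53*y + 388 = 0.

Step 1: f(3, -2) = 0, so P lies on C.
Step 2: partial derivatives
  f_x(x, y) = -6*x**2 + 4*x*y - 4*x - y**2, f_y(x, y) = 2*x**2 - 2*x*y + 6*y**2 - 1.
  f_x(P) = -94, f_y(P) = 53 (gradient nonzero, so P is smooth).
Step 3: tangent line at P: -94·(x − 3) + 53·(y − -2) = 0.
Expanding: -94*x + 53*y + 388 = 0.


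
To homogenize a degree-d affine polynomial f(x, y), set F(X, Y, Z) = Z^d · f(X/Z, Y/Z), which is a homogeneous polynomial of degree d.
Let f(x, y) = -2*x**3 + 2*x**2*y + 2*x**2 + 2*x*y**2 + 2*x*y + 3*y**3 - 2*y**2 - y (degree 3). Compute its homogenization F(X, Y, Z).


F(X, Y, Z) = -2*X**3 + 2*X**2*Y + 2*X**2*Z + 2*X*Y**2 + 2*X*Y*Z + 3*Y**3 - 2*Y**2*Z - Y*Z**2

deg(f) = 3.
Substitute x = X/Z, y = Y/Z into f, then multiply by Z^3.
  monomial -2·x^3·y^0 ↦ -2·X^3·Y^0·Z^0.
  monomial 2·x^2·y^1 ↦ 2·X^2·Y^1·Z^0.
  monomial 2·x^2·y^0 ↦ 2·X^2·Y^0·Z^1.
  monomial 2·x^1·y^2 ↦ 2·X^1·Y^2·Z^0.
  monomial 2·x^1·y^1 ↦ 2·X^1·Y^1·Z^1.
  monomial 3·x^0·y^3 ↦ 3·X^0·Y^3·Z^0.
  monomial -2·x^0·y^2 ↦ -2·X^0·Y^2·Z^1.
  monomial -1·x^0·y^1 ↦ -1·X^0·Y^1·Z^2.
Collecting: F(X, Y, Z) = -2*X**3 + 2*X**2*Y + 2*X**2*Z + 2*X*Y**2 + 2*X*Y*Z + 3*Y**3 - 2*Y**2*Z - Y*Z**2.


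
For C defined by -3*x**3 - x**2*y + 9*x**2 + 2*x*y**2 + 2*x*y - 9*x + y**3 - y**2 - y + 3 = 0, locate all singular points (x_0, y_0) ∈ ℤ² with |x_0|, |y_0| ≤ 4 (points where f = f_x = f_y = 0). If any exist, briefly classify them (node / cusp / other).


Singular points: {(1, 0)}; classification: cusp.

Compute partial derivatives:
  f_x = -9*x**2 - 2*x*y + 18*x + 2*y**2 + 2*y - 9.
  f_y = -x**2 + 4*x*y + 2*x + 3*y**2 - 2*y - 1.
Scan x_0 ∈ {−4, ..., 4}. For each x_0, f_y(x_0, y) is a polynomial in y; find its integer roots y ∈ {−4, ..., 4}, then test f_x and f at those candidates.
  x = -4: f_y(-4, y) = 3*y**2 - 18*y - 25; no integer root y with |y| ≤ 4.
  x = -3: f_y(-3, y) = 3*y**2 - 14*y - 16; no integer root y with |y| ≤ 4.
  x = -2: f_y(-2, y) = 3*y**2 - 10*y - 9; no integer root y with |y| ≤ 4.
  x = -1: f_y(-1, y) = 3*y**2 - 6*y - 4; no integer root y with |y| ≤ 4.
  x = 0: f_y(0, y) = 3*y**2 - 2*y - 1; vanishes at y ∈ {1}. (0, 1): f_x = -5 ≠ 0.
  x = 1: f_y(1, y) = 3*y**2 + 2*y; vanishes at y ∈ {0}. (1, 0): f_x = 0, f = 0 — SINGULAR.
  x = 2: f_y(2, y) = 3*y**2 + 6*y - 1; no integer root y with |y| ≤ 4.
  x = 3: f_y(3, y) = 3*y**2 + 10*y - 4; no integer root y with |y| ≤ 4.
  x = 4: f_y(4, y) = 3*y**2 + 14*y - 9; no integer root y with |y| ≤ 4.
Only singular point on the grid: (1, 0).
Classify: substitute x = 1 + u, y = 0 + v and expand: f = -3*u**3 - u**2*v + 2*u*v**2 + v**3 + v**2.
No constant or linear terms (consistent with a singular point). Quadratic part: v**2. Cubic part: -3*u**3 - u**2*v + 2*u*v**2 + v**3.
The quadratic part v**2 is a perfect square, so there is a single (double) tangent line v = 0, i.e. y = 0. Restricting the cubic part to that line (v = 0) leaves -3*u**3 ≠ 0, so f is not divisible by v and the branch is v² ≈ 3*u**3 to lowest order — this is a cusp.
Classification: cusp.


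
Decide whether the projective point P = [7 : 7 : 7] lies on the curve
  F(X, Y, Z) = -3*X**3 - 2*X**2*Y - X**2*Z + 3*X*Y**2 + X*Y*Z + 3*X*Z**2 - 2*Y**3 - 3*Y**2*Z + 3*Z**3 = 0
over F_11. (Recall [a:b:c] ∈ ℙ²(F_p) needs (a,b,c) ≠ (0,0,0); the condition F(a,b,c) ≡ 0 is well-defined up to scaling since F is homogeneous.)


F(7,7,7) ≡ 9 (mod 11); P is NOT on the curve.

Evaluate F(7, 7, 7) term-by-term (mod 11).
  -3*X**3 ↦ -3·343·1·1 = -1029
  -2*X**2*Y ↦ -2·49·7·1 = -686
  -X**2*Z ↦ -1·49·1·7 = -343
  3*X*Y**2 ↦ 3·7·49·1 = 1029
  X*Y*Z ↦ 1·7·7·7 = 343
  3*X*Z**2 ↦ 3·7·1·49 = 1029
  -2*Y**3 ↦ -2·1·343·1 = -686
  -3*Y**2*Z ↦ -3·1·49·7 = -1029
  3*Z**3 ↦ 3·1·1·343 = 1029
Sum: F(7, 7, 7) = (-1029) + (-686) + (-343) + (1029) + (343) + (1029) + (-686) + (-1029) + (1029) = -343.
Reducing mod 11: -343 ≡ 9 (mod 11).
Since F(a, b, c) ≡ 9 ≠ 0 (mod 11), P does NOT lie on the curve.


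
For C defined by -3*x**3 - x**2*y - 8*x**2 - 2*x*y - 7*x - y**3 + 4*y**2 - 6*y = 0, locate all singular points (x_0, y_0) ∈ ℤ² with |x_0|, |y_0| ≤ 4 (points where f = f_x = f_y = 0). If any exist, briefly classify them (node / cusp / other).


Singular points: {(-1, 1)}; classification: cusp.

Compute partial derivatives:
  f_x = -9*x**2 - 2*x*y - 16*x - 2*y - 7.
  f_y = -x**2 - 2*x - 3*y**2 + 8*y - 6.
Scan x_0 ∈ {−4, ..., 4}. For each x_0, f_y(x_0, y) is a polynomial in y; find its integer roots y ∈ {−4, ..., 4}, then test f_x and f at those candidates.
  x = -4: f_y(-4, y) = -3*y**2 + 8*y - 14; no integer root y with |y| ≤ 4.
  x = -3: f_y(-3, y) = -3*y**2 + 8*y - 9; no integer root y with |y| ≤ 4.
  x = -2: f_y(-2, y) = -3*y**2 + 8*y - 6; no integer root y with |y| ≤ 4.
  x = -1: f_y(-1, y) = -3*y**2 + 8*y - 5; vanishes at y ∈ {1}. (-1, 1): f_x = 0, f = 0 — SINGULAR.
  x = 0: f_y(0, y) = -3*y**2 + 8*y - 6; no integer root y with |y| ≤ 4.
  x = 1: f_y(1, y) = -3*y**2 + 8*y - 9; no integer root y with |y| ≤ 4.
  x = 2: f_y(2, y) = -3*y**2 + 8*y - 14; no integer root y with |y| ≤ 4.
  x = 3: f_y(3, y) = -3*y**2 + 8*y - 21; no integer root y with |y| ≤ 4.
  x = 4: f_y(4, y) = -3*y**2 + 8*y - 30; no integer root y with |y| ≤ 4.
Only singular point on the grid: (-1, 1).
Classify: substitute x = -1 + u, y = 1 + v and expand: f = -3*u**3 - u**2*v - v**3 + v**2.
No constant or linear terms (consistent with a singular point). Quadratic part: v**2. Cubic part: -3*u**3 - u**2*v - v**3.
The quadratic part v**2 is a perfect square, so there is a single (double) tangent line v = 0, i.e. y = 1. Restricting the cubic part to that line (v = 0) leaves -3*u**3 ≠ 0, so f is not divisible by v and the branch is v² ≈ 3*u**3 to lowest order — this is a cusp.
Classification: cusp.


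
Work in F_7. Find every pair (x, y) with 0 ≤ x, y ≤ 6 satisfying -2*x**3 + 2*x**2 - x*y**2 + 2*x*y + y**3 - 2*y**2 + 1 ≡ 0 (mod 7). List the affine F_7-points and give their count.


Affine F_7-points: {(0, 1), (1, 3), (2, 0), (2, 2), (3, 0), (3, 2), (3, 3), (4, 3), (5, 6)}; count = 9.

For each of the 49 pairs (x, y) ∈ F_7², evaluate f(x, y) mod 7. Record the zeros.
  x = 0: [0↦1, 1↦0, 2↦1, 3↦3, 4↦5, 5↦6, 6↦5]  zeros at y ∈ {1}
  x = 1: [0↦1, 1↦1, 2↦1, 3↦0, 4↦4, 5↦5, 6↦2]  zeros at y ∈ {3}
  x = 2: [0↦0, 1↦1, 2↦0, 3↦3, 4↦2, 5↦3, 6↦5]  zeros at y ∈ {0, 2}
  x = 3: [0↦0, 1↦2, 2↦0, 3↦0, 4↦1, 5↦2, 6↦2]  zeros at y ∈ {0, 2, 3}
  x = 4: [0↦3, 1↦6, 2↦3, 3↦0, 4↦3, 5↦4, 6↦2]  zeros at y ∈ {3}
  x = 5: [0↦4, 1↦1, 2↦4, 3↦5, 4↦3, 5↦4, 6↦0]  zeros at y ∈ {6}
  x = 6: [0↦5, 1↦3, 2↦5, 3↦3, 4↦3, 5↦4, 6↦5]  zeros at y ∈ ∅
Collecting zeros: affine points = {(0, 1), (1, 3), (2, 0), (2, 2), (3, 0), (3, 2), (3, 3), (4, 3), (5, 6)}.
Total count |C(F_7)_aff| = 9.


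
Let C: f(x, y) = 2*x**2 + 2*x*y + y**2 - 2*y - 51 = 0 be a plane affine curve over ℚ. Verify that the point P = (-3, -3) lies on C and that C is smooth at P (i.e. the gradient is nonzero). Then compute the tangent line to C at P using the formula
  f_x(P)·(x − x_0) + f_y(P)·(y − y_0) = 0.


Tangent line at P: -18*x - 14*y - 96 = 0.

Step 1: f(-3, -3) = 0, so P lies on C.
Step 2: partial derivatives
  f_x(x, y) = 4*x + 2*y, f_y(x, y) = 2*x + 2*y - 2.
  f_x(P) = -18, f_y(P) = -14 (gradient nonzero, so P is smooth).
Step 3: tangent line at P: -18·(x − -3) + -14·(y − -3) = 0.
Expanding: -18*x - 14*y - 96 = 0.


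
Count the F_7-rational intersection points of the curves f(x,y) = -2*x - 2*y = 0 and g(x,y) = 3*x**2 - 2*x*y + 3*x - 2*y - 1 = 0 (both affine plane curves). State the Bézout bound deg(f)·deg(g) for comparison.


Common zeros: ∅; count = 0; Bézout bound = 2.

deg(f) = 1, deg(g) = 2, so Bézout bound = 2.
Scan x ∈ F_7. For each x, list the y ∈ F_7 with f(x, y) ≡ 0 and those with g(x, y) ≡ 0 (mod 7); the common zeros in that column are the intersection.
  x = 0: f ≡ 0 at y ∈ {0}; g ≡ 0 at y ∈ {3}; common: ∅.
  x = 1: f ≡ 0 at y ∈ {6}; g ≡ 0 at y ∈ {3}; common: ∅.
  x = 2: f ≡ 0 at y ∈ {5}; g ≡ 0 at y ∈ {4}; common: ∅.
  x = 3: f ≡ 0 at y ∈ {4}; g ≡ 0 at y ∈ {0}; common: ∅.
  x = 4: f ≡ 0 at y ∈ {3}; g ≡ 0 at y ∈ {1}; common: ∅.
  x = 5: f ≡ 0 at y ∈ {2}; g ≡ 0 at y ∈ {1}; common: ∅.
  x = 6: f ≡ 0 at y ∈ {1}; g ≡ 0 at y ∈ ∅; common: ∅.
Collecting: common zeros = ∅, so the count is 0.
Comparison with the Bézout bound: 0 ≤ 2 = deg(f)·deg(g), as expected for curves with no common component (the affine F_7-count falls short of the bound because intersections may lie at infinity, over extension fields, or carry multiplicity).


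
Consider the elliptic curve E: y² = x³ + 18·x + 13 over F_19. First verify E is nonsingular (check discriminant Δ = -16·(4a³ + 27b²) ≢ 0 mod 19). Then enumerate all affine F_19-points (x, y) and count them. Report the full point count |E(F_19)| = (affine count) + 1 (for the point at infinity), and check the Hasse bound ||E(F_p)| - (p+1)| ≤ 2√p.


Affine points = {(2, 0), (4, 4), (4, 15), (5, 0), (7, 8), (7, 11), (8, 2), (8, 17), (9, 7), (9, 12), (12, 0), (14, 8), (14, 11), (17, 8), (17, 11)}; affine count = 15; |E(F_19)| = 16.

Discriminant check: Δ ∝ 4a³ + 27b² = 4·18³ + 27·13² = 4·5832 + 27·169 ≡ 18 (mod 19). Nonzero ⇒ E is nonsingular.
For each x ∈ F_19, compute rhs = x³ + 18·x + 13 mod 19, then count y ∈ F_19 with y² ≡ rhs.
  x = 0: rhs = 13, matching y values: none (0 points).
  x = 1: rhs = 13, matching y values: none (0 points).
  x = 2: rhs = 0, matching y values: 0 (1 points).
  x = 3: rhs = 18, matching y values: none (0 points).
  x = 4: rhs = 16, matching y values: 4, 15 (2 points).
  x = 5: rhs = 0, matching y values: 0 (1 points).
  x = 6: rhs = 14, matching y values: none (0 points).
  x = 7: rhs = 7, matching y values: 8, 11 (2 points).
  x = 8: rhs = 4, matching y values: 2, 17 (2 points).
  x = 9: rhs = 11, matching y values: 7, 12 (2 points).
  x = 10: rhs = 15, matching y values: none (0 points).
  x = 11: rhs = 3, matching y values: none (0 points).
  x = 12: rhs = 0, matching y values: 0 (1 points).
  x = 13: rhs = 12, matching y values: none (0 points).
  x = 14: rhs = 7, matching y values: 8, 11 (2 points).
  x = 15: rhs = 10, matching y values: none (0 points).
  x = 16: rhs = 8, matching y values: none (0 points).
  x = 17: rhs = 7, matching y values: 8, 11 (2 points).
  x = 18: rhs = 13, matching y values: none (0 points).
Total affine count: 15.
Full point count |E(F_19)| = 15 + 1 = 16.
Hasse bound: |16 − (19+1)| = |-4| = 4 ≤ 2√19 ≈ 8.7178 ✓.


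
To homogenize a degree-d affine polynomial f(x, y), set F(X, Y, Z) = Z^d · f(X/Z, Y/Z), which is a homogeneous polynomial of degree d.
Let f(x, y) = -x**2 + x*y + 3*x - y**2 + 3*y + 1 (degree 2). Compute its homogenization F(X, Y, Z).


F(X, Y, Z) = -X**2 + X*Y + 3*X*Z - Y**2 + 3*Y*Z + Z**2

deg(f) = 2.
Substitute x = X/Z, y = Y/Z into f, then multiply by Z^2.
  monomial -1·x^2·y^0 ↦ -1·X^2·Y^0·Z^0.
  monomial 1·x^1·y^1 ↦ 1·X^1·Y^1·Z^0.
  monomial 3·x^1·y^0 ↦ 3·X^1·Y^0·Z^1.
  monomial -1·x^0·y^2 ↦ -1·X^0·Y^2·Z^0.
  monomial 3·x^0·y^1 ↦ 3·X^0·Y^1·Z^1.
  monomial 1·x^0·y^0 ↦ 1·X^0·Y^0·Z^2.
Collecting: F(X, Y, Z) = -X**2 + X*Y + 3*X*Z - Y**2 + 3*Y*Z + Z**2.


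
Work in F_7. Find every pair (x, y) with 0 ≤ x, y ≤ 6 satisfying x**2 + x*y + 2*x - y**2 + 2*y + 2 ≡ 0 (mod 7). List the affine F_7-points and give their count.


Affine F_7-points: {(1, 1), (1, 2), (2, 2), (3, 1), (3, 4), (4, 3), (5, 3), (5, 4)}; count = 8.

For each of the 49 pairs (x, y) ∈ F_7², evaluate f(x, y) mod 7. Record the zeros.
  x = 0: [0↦2, 1↦3, 2↦2, 3↦6, 4↦1, 5↦1, 6↦6]  zeros at y ∈ ∅
  x = 1: [0↦5, 1↦0, 2↦0, 3↦5, 4↦1, 5↦2, 6↦1]  zeros at y ∈ {1, 2}
  x = 2: [0↦3, 1↦6, 2↦0, 3↦6, 4↦3, 5↦5, 6↦5]  zeros at y ∈ {2}
  x = 3: [0↦3, 1↦0, 2↦2, 3↦2, 4↦0, 5↦3, 6↦4]  zeros at y ∈ {1, 4}
  x = 4: [0↦5, 1↦3, 2↦6, 3↦0, 4↦6, 5↦3, 6↦5]  zeros at y ∈ {3}
  x = 5: [0↦2, 1↦1, 2↦5, 3↦0, 4↦0, 5↦5, 6↦1]  zeros at y ∈ {3, 4}
  x = 6: [0↦1, 1↦1, 2↦6, 3↦2, 4↦3, 5↦2, 6↦6]  zeros at y ∈ ∅
Collecting zeros: affine points = {(1, 1), (1, 2), (2, 2), (3, 1), (3, 4), (4, 3), (5, 3), (5, 4)}.
Total count |C(F_7)_aff| = 8.


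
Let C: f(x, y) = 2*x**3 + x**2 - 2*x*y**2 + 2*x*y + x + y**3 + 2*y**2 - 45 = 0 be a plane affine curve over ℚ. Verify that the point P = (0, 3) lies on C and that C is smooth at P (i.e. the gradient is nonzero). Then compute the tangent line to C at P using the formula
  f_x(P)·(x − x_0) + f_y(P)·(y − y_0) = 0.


Tangent line at P: -11*x + 39*y - 117 = 0.

Step 1: f(0, 3) = 0, so P lies on C.
Step 2: partial derivatives
  f_x(x, y) = 6*x**2 + 2*x - 2*y**2 + 2*y + 1, f_y(x, y) = -4*x*y + 2*x + 3*y**2 + 4*y.
  f_x(P) = -11, f_y(P) = 39 (gradient nonzero, so P is smooth).
Step 3: tangent line at P: -11·(x − 0) + 39·(y − 3) = 0.
Expanding: -11*x + 39*y - 117 = 0.


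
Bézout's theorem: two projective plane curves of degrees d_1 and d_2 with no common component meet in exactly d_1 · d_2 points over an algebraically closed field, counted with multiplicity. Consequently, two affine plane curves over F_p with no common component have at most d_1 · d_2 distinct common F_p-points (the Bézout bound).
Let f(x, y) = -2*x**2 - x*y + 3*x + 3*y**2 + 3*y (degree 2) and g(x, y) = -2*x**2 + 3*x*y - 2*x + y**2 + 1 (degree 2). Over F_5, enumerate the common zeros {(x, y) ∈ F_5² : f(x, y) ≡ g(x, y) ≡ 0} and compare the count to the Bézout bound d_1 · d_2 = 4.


Common zeros: ∅; count = 0; Bézout bound = 4.

deg(f) = 2, deg(g) = 2, so Bézout bound = 4.
Scan x ∈ F_5. For each x, list the y ∈ F_5 with f(x, y) ≡ 0 and those with g(x, y) ≡ 0 (mod 5); the common zeros in that column are the intersection.
  x = 0: f ≡ 0 at y ∈ {0, 4}; g ≡ 0 at y ∈ {2, 3}; common: ∅.
  x = 1: f ≡ 0 at y ∈ ∅; g ≡ 0 at y ∈ {3, 4}; common: ∅.
  x = 2: f ≡ 0 at y ∈ {4}; g ≡ 0 at y ∈ {2}; common: ∅.
  x = 3: f ≡ 0 at y ∈ ∅; g ≡ 0 at y ∈ ∅; common: ∅.
  x = 4: f ≡ 0 at y ∈ {0, 2}; g ≡ 0 at y ∈ {4}; common: ∅.
Collecting: common zeros = ∅, so the count is 0.
Comparison with the Bézout bound: 0 ≤ 4 = deg(f)·deg(g), as expected for curves with no common component (the affine F_5-count falls short of the bound because intersections may lie at infinity, over extension fields, or carry multiplicity).


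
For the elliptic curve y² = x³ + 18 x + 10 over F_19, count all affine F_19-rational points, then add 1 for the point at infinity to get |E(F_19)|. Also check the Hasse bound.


Affine points = {(2, 4), (2, 15), (5, 4), (5, 15), (6, 7), (6, 12), (7, 2), (7, 17), (8, 1), (8, 18), (11, 0), (12, 4), (12, 15), (13, 3), (13, 16), (14, 2), (14, 17), (15, 8), (15, 11), (16, 9), (16, 10), (17, 2), (17, 17)}; affine count = 23; |E(F_19)| = 24.

Discriminant check: Δ ∝ 4a³ + 27b² = 4·18³ + 27·10² = 4·5832 + 27·100 ≡ 17 (mod 19). Nonzero ⇒ E is nonsingular.
For each x ∈ F_19, compute rhs = x³ + 18·x + 10 mod 19, then count y ∈ F_19 with y² ≡ rhs.
  x = 0: rhs = 10, matching y values: none (0 points).
  x = 1: rhs = 10, matching y values: none (0 points).
  x = 2: rhs = 16, matching y values: 4, 15 (2 points).
  x = 3: rhs = 15, matching y values: none (0 points).
  x = 4: rhs = 13, matching y values: none (0 points).
  x = 5: rhs = 16, matching y values: 4, 15 (2 points).
  x = 6: rhs = 11, matching y values: 7, 12 (2 points).
  x = 7: rhs = 4, matching y values: 2, 17 (2 points).
  x = 8: rhs = 1, matching y values: 1, 18 (2 points).
  x = 9: rhs = 8, matching y values: none (0 points).
  x = 10: rhs = 12, matching y values: none (0 points).
  x = 11: rhs = 0, matching y values: 0 (1 points).
  x = 12: rhs = 16, matching y values: 4, 15 (2 points).
  x = 13: rhs = 9, matching y values: 3, 16 (2 points).
  x = 14: rhs = 4, matching y values: 2, 17 (2 points).
  x = 15: rhs = 7, matching y values: 8, 11 (2 points).
  x = 16: rhs = 5, matching y values: 9, 10 (2 points).
  x = 17: rhs = 4, matching y values: 2, 17 (2 points).
  x = 18: rhs = 10, matching y values: none (0 points).
Total affine count: 23.
Full point count |E(F_19)| = 23 + 1 = 24.
Hasse bound: |24 − (19+1)| = |4| = 4 ≤ 2√19 ≈ 8.7178 ✓.


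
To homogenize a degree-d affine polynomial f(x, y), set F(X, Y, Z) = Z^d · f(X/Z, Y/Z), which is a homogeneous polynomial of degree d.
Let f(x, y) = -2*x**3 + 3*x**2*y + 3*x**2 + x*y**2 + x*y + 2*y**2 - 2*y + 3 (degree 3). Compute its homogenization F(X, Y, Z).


F(X, Y, Z) = -2*X**3 + 3*X**2*Y + 3*X**2*Z + X*Y**2 + X*Y*Z + 2*Y**2*Z - 2*Y*Z**2 + 3*Z**3

deg(f) = 3.
Substitute x = X/Z, y = Y/Z into f, then multiply by Z^3.
  monomial -2·x^3·y^0 ↦ -2·X^3·Y^0·Z^0.
  monomial 3·x^2·y^1 ↦ 3·X^2·Y^1·Z^0.
  monomial 3·x^2·y^0 ↦ 3·X^2·Y^0·Z^1.
  monomial 1·x^1·y^2 ↦ 1·X^1·Y^2·Z^0.
  monomial 1·x^1·y^1 ↦ 1·X^1·Y^1·Z^1.
  monomial 2·x^0·y^2 ↦ 2·X^0·Y^2·Z^1.
  monomial -2·x^0·y^1 ↦ -2·X^0·Y^1·Z^2.
  monomial 3·x^0·y^0 ↦ 3·X^0·Y^0·Z^3.
Collecting: F(X, Y, Z) = -2*X**3 + 3*X**2*Y + 3*X**2*Z + X*Y**2 + X*Y*Z + 2*Y**2*Z - 2*Y*Z**2 + 3*Z**3.


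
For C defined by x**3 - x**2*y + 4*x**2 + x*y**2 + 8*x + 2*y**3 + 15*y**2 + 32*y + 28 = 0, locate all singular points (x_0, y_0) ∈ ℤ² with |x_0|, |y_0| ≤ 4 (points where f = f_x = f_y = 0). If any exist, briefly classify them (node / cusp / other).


Singular points: {(-2, -2)}; classification: cusp.

Compute partial derivatives:
  f_x = 3*x**2 - 2*x*y + 8*x + y**2 + 8.
  f_y = -x**2 + 2*x*y + 6*y**2 + 30*y + 32.
Scan x_0 ∈ {−4, ..., 4}. For each x_0, f_y(x_0, y) is a polynomial in y; find its integer roots y ∈ {−4, ..., 4}, then test f_x and f at those candidates.
  x = -4: f_y(-4, y) = 6*y**2 + 22*y + 16; vanishes at y ∈ {-1}. (-4, -1): f_x = 17 ≠ 0.
  x = -3: f_y(-3, y) = 6*y**2 + 24*y + 23; no integer root y with |y| ≤ 4.
  x = -2: f_y(-2, y) = 6*y**2 + 26*y + 28; vanishes at y ∈ {-2}. (-2, -2): f_x = 0, f = 0 — SINGULAR.
  x = -1: f_y(-1, y) = 6*y**2 + 28*y + 31; no integer root y with |y| ≤ 4.
  x = 0: f_y(0, y) = 6*y**2 + 30*y + 32; no integer root y with |y| ≤ 4.
  x = 1: f_y(1, y) = 6*y**2 + 32*y + 31; no integer root y with |y| ≤ 4.
  x = 2: f_y(2, y) = 6*y**2 + 34*y + 28; vanishes at y ∈ {-1}. (2, -1): f_x = 41 ≠ 0.
  x = 3: f_y(3, y) = 6*y**2 + 36*y + 23; no integer root y with |y| ≤ 4.
  x = 4: f_y(4, y) = 6*y**2 + 38*y + 16; no integer root y with |y| ≤ 4.
Only singular point on the grid: (-2, -2).
Classify: substitute x = -2 + u, y = -2 + v and expand: f = u**3 - u**2*v + u*v**2 + 2*v**3 + v**2.
No constant or linear terms (consistent with a singular point). Quadratic part: v**2. Cubic part: u**3 - u**2*v + u*v**2 + 2*v**3.
The quadratic part v**2 is a perfect square, so there is a single (double) tangent line v = 0, i.e. y = -2. Restricting the cubic part to that line (v = 0) leaves u**3 ≠ 0, so f is not divisible by v and the branch is v² ≈ -u**3 to lowest order — this is a cusp.
Classification: cusp.


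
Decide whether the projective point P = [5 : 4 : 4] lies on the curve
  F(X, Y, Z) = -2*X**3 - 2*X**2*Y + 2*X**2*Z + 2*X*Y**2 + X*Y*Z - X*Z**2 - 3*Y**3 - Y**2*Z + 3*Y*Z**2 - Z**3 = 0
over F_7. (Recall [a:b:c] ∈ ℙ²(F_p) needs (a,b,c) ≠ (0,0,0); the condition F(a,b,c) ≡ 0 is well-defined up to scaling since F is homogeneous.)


F(5,4,4) ≡ 6 (mod 7); P is NOT on the curve.

Evaluate F(5, 4, 4) term-by-term (mod 7).
  -2*X**3 ↦ -2·125·1·1 = -250
  -2*X**2*Y ↦ -2·25·4·1 = -200
  2*X**2*Z ↦ 2·25·1·4 = 200
  2*X*Y**2 ↦ 2·5·16·1 = 160
  X*Y*Z ↦ 1·5·4·4 = 80
  -X*Z**2 ↦ -1·5·1·16 = -80
  -3*Y**3 ↦ -3·1·64·1 = -192
  -Y**2*Z ↦ -1·1·16·4 = -64
  3*Y*Z**2 ↦ 3·1·4·16 = 192
  -Z**3 ↦ -1·1·1·64 = -64
Sum: F(5, 4, 4) = (-250) + (-200) + (200) + (160) + (80) + (-80) + (-192) + (-64) + (192) + (-64) = -218.
Reducing mod 7: -218 ≡ 6 (mod 7).
Since F(a, b, c) ≡ 6 ≠ 0 (mod 7), P does NOT lie on the curve.


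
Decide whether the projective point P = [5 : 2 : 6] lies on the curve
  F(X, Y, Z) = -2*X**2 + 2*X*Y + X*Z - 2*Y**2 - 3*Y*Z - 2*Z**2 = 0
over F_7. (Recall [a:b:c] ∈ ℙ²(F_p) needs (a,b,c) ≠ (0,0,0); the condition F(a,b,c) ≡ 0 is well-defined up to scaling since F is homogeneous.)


F(5,2,6) ≡ 3 (mod 7); P is NOT on the curve.

Evaluate F(5, 2, 6) term-by-term (mod 7).
  -2*X**2 ↦ -2·25·1·1 = -50
  2*X*Y ↦ 2·5·2·1 = 20
  X*Z ↦ 1·5·1·6 = 30
  -2*Y**2 ↦ -2·1·4·1 = -8
  -3*Y*Z ↦ -3·1·2·6 = -36
  -2*Z**2 ↦ -2·1·1·36 = -72
Sum: F(5, 2, 6) = (-50) + (20) + (30) + (-8) + (-36) + (-72) = -116.
Reducing mod 7: -116 ≡ 3 (mod 7).
Since F(a, b, c) ≡ 3 ≠ 0 (mod 7), P does NOT lie on the curve.


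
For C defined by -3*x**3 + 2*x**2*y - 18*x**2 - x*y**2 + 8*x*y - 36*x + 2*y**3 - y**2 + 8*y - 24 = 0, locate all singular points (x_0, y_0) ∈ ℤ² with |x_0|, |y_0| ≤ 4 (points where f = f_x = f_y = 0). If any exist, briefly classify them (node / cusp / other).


Singular points: {(-2, 0)}; classification: cusp.

Compute partial derivatives:
  f_x = -9*x**2 + 4*x*y - 36*x - y**2 + 8*y - 36.
  f_y = 2*x**2 - 2*x*y + 8*x + 6*y**2 - 2*y + 8.
Scan x_0 ∈ {−4, ..., 4}. For each x_0, f_y(x_0, y) is a polynomial in y; find its integer roots y ∈ {−4, ..., 4}, then test f_x and f at those candidates.
  x = -4: f_y(-4, y) = 6*y**2 + 6*y + 8; no integer root y with |y| ≤ 4.
  x = -3: f_y(-3, y) = 6*y**2 + 4*y + 2; no integer root y with |y| ≤ 4.
  x = -2: f_y(-2, y) = 6*y**2 + 2*y; vanishes at y ∈ {0}. (-2, 0): f_x = 0, f = 0 — SINGULAR.
  x = -1: f_y(-1, y) = 6*y**2 + 2; no integer root y with |y| ≤ 4.
  x = 0: f_y(0, y) = 6*y**2 - 2*y + 8; no integer root y with |y| ≤ 4.
  x = 1: f_y(1, y) = 6*y**2 - 4*y + 18; no integer root y with |y| ≤ 4.
  x = 2: f_y(2, y) = 6*y**2 - 6*y + 32; no integer root y with |y| ≤ 4.
  x = 3: f_y(3, y) = 6*y**2 - 8*y + 50; no integer root y with |y| ≤ 4.
  x = 4: f_y(4, y) = 6*y**2 - 10*y + 72; no integer root y with |y| ≤ 4.
Only singular point on the grid: (-2, 0).
Classify: substitute x = -2 + u, y = 0 + v and expand: f = -3*u**3 + 2*u**2*v - u*v**2 + 2*v**3 + v**2.
No constant or linear terms (consistent with a singular point). Quadratic part: v**2. Cubic part: -3*u**3 + 2*u**2*v - u*v**2 + 2*v**3.
The quadratic part v**2 is a perfect square, so there is a single (double) tangent line v = 0, i.e. y = 0. Restricting the cubic part to that line (v = 0) leaves -3*u**3 ≠ 0, so f is not divisible by v and the branch is v² ≈ 3*u**3 to lowest order — this is a cusp.
Classification: cusp.


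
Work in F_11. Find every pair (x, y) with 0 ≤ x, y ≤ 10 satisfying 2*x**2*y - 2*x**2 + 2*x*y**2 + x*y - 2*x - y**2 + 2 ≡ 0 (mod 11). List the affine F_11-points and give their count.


Affine F_11-points: {(2, 2), (3, 0), (3, 9), (5, 2), (5, 9), (6, 5), (7, 0), (7, 8), (8, 5), (10, 1), (10, 3)}; count = 11.

For each of the 121 pairs (x, y) ∈ F_11², evaluate f(x, y) mod 11. Record the zeros.
  x = 0: [0↦2, 1↦1, 2↦9, 3↦4, 4↦8, 5↦10, 6↦10, 7↦8, 8↦4, 9↦9, 10↦1]  zeros at y ∈ ∅
  x = 1: [0↦9, 1↦2, 2↦8, 3↦5, 4↦4, 5↦5, 6↦8, 7↦2, 8↦9, 9↦7, 10↦7]  zeros at y ∈ ∅
  x = 2: [0↦1, 1↦3, 2↦0, 3↦3, 4↦1, 5↦5, 6↦4, 7↦9, 8↦9, 9↦4, 10↦5]  zeros at y ∈ {2}
  x = 3: [0↦0, 1↦4, 2↦7, 3↦9, 4↦10, 5↦10, 6↦9, 7↦7, 8↦4, 9↦0, 10↦6]  zeros at y ∈ {0, 9}
  x = 4: [0↦6, 1↦5, 2↦7, 3↦1, 4↦9, 5↦9, 6↦1, 7↦7, 8↦5, 9↦6, 10↦10]  zeros at y ∈ ∅
  x = 5: [0↦8, 1↦6, 2↦0, 3↦1, 4↦9, 5↦2, 6↦2, 7↦9, 8↦1, 9↦0, 10↦6]  zeros at y ∈ {2, 9}
  x = 6: [0↦6, 1↦7, 2↦8, 3↦9, 4↦10, 5↦0, 6↦1, 7↦2, 8↦3, 9↦4, 10↦5]  zeros at y ∈ {5}
  x = 7: [0↦0, 1↦8, 2↦9, 3↦3, 4↦1, 5↦3, 6↦9, 7↦8, 8↦0, 9↦7, 10↦7]  zeros at y ∈ {0, 8}
  x = 8: [0↦1, 1↦9, 2↦3, 3↦5, 4↦4, 5↦0, 6↦4, 7↦5, 8↦3, 9↦9, 10↦1]  zeros at y ∈ {5}
  x = 9: [0↦9, 1↦10, 2↦1, 3↦4, 4↦8, 5↦2, 6↦8, 7↦4, 8↦1, 9↦10, 10↦9]  zeros at y ∈ ∅
  x = 10: [0↦2, 1↦0, 2↦3, 3↦0, 4↦2, 5↦9, 6↦10, 7↦5, 8↦5, 9↦10, 10↦9]  zeros at y ∈ {1, 3}
Collecting zeros: affine points = {(2, 2), (3, 0), (3, 9), (5, 2), (5, 9), (6, 5), (7, 0), (7, 8), (8, 5), (10, 1), (10, 3)}.
Total count |C(F_11)_aff| = 11.


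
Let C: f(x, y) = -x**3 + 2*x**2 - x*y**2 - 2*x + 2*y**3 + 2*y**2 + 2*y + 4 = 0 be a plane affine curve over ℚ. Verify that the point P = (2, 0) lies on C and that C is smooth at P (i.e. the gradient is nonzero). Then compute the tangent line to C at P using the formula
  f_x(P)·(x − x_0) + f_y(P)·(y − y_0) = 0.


Tangent line at P: -6*x + 2*y + 12 = 0.

Step 1: f(2, 0) = 0, so P lies on C.
Step 2: partial derivatives
  f_x(x, y) = -3*x**2 + 4*x - y**2 - 2, f_y(x, y) = -2*x*y + 6*y**2 + 4*y + 2.
  f_x(P) = -6, f_y(P) = 2 (gradient nonzero, so P is smooth).
Step 3: tangent line at P: -6·(x − 2) + 2·(y − 0) = 0.
Expanding: -6*x + 2*y + 12 = 0.


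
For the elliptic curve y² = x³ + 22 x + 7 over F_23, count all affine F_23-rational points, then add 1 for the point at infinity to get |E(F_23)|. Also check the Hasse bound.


Affine points = {(2, 6), (2, 17), (3, 10), (3, 13), (5, 9), (5, 14), (10, 10), (10, 13), (11, 4), (11, 19), (13, 11), (13, 12), (14, 0), (15, 3), (15, 20), (16, 4), (16, 19), (17, 2), (17, 21), (18, 5), (18, 18), (19, 4), (19, 19), (20, 11), (20, 12), (21, 1), (21, 22)}; affine count = 27; |E(F_23)| = 28.

Discriminant check: Δ ∝ 4a³ + 27b² = 4·22³ + 27·7² = 4·10648 + 27·49 ≡ 8 (mod 23). Nonzero ⇒ E is nonsingular.
For each x ∈ F_23, compute rhs = x³ + 22·x + 7 mod 23, then count y ∈ F_23 with y² ≡ rhs.
  x = 0: rhs = 7, matching y values: none (0 points).
  x = 1: rhs = 7, matching y values: none (0 points).
  x = 2: rhs = 13, matching y values: 6, 17 (2 points).
  x = 3: rhs = 8, matching y values: 10, 13 (2 points).
  x = 4: rhs = 21, matching y values: none (0 points).
  x = 5: rhs = 12, matching y values: 9, 14 (2 points).
  x = 6: rhs = 10, matching y values: none (0 points).
  x = 7: rhs = 21, matching y values: none (0 points).
  x = 8: rhs = 5, matching y values: none (0 points).
  x = 9: rhs = 14, matching y values: none (0 points).
  x = 10: rhs = 8, matching y values: 10, 13 (2 points).
  x = 11: rhs = 16, matching y values: 4, 19 (2 points).
  x = 12: rhs = 21, matching y values: none (0 points).
  x = 13: rhs = 6, matching y values: 11, 12 (2 points).
  x = 14: rhs = 0, matching y values: 0 (1 points).
  x = 15: rhs = 9, matching y values: 3, 20 (2 points).
  x = 16: rhs = 16, matching y values: 4, 19 (2 points).
  x = 17: rhs = 4, matching y values: 2, 21 (2 points).
  x = 18: rhs = 2, matching y values: 5, 18 (2 points).
  x = 19: rhs = 16, matching y values: 4, 19 (2 points).
  x = 20: rhs = 6, matching y values: 11, 12 (2 points).
  x = 21: rhs = 1, matching y values: 1, 22 (2 points).
  x = 22: rhs = 7, matching y values: none (0 points).
Total affine count: 27.
Full point count |E(F_23)| = 27 + 1 = 28.
Hasse bound: |28 − (23+1)| = |4| = 4 ≤ 2√23 ≈ 9.5917 ✓.


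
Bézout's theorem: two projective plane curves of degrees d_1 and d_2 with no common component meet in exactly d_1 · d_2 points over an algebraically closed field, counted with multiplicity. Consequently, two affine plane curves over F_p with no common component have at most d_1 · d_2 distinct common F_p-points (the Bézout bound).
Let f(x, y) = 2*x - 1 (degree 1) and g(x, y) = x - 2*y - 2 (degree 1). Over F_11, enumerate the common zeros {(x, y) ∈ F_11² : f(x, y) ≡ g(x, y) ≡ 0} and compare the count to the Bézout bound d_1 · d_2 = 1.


Common zeros: {(6, 2)}; count = 1; Bézout bound = 1.

deg(f) = 1, deg(g) = 1, so Bézout bound = 1.
Scan x ∈ F_11. For each x, list the y ∈ F_11 with f(x, y) ≡ 0 and those with g(x, y) ≡ 0 (mod 11); the common zeros in that column are the intersection.
  x = 0: f ≡ 0 at y ∈ ∅; g ≡ 0 at y ∈ {10}; common: ∅.
  x = 1: f ≡ 0 at y ∈ ∅; g ≡ 0 at y ∈ {5}; common: ∅.
  x = 2: f ≡ 0 at y ∈ ∅; g ≡ 0 at y ∈ {0}; common: ∅.
  x = 3: f ≡ 0 at y ∈ ∅; g ≡ 0 at y ∈ {6}; common: ∅.
  x = 4: f ≡ 0 at y ∈ ∅; g ≡ 0 at y ∈ {1}; common: ∅.
  x = 5: f ≡ 0 at y ∈ ∅; g ≡ 0 at y ∈ {7}; common: ∅.
  x = 6: f ≡ 0 at y ∈ {0, 1, 2, 3, 4, 5, 6, 7, 8, 9, 10}; g ≡ 0 at y ∈ {2}; common: {2}.
  x = 7: f ≡ 0 at y ∈ ∅; g ≡ 0 at y ∈ {8}; common: ∅.
  x = 8: f ≡ 0 at y ∈ ∅; g ≡ 0 at y ∈ {3}; common: ∅.
  x = 9: f ≡ 0 at y ∈ ∅; g ≡ 0 at y ∈ {9}; common: ∅.
  x = 10: f ≡ 0 at y ∈ ∅; g ≡ 0 at y ∈ {4}; common: ∅.
Collecting: common zeros = {(6, 2)}, so the count is 1.
Comparison with the Bézout bound: 1 ≤ 1 = deg(f)·deg(g), as expected for curves with no common component (the bound is attained).


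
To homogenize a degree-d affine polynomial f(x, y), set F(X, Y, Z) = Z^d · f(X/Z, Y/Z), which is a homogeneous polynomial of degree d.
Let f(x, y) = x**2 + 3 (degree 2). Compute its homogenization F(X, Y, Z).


F(X, Y, Z) = X**2 + 3*Z**2

deg(f) = 2.
Substitute x = X/Z, y = Y/Z into f, then multiply by Z^2.
  monomial 1·x^2·y^0 ↦ 1·X^2·Y^0·Z^0.
  monomial 3·x^0·y^0 ↦ 3·X^0·Y^0·Z^2.
Collecting: F(X, Y, Z) = X**2 + 3*Z**2.


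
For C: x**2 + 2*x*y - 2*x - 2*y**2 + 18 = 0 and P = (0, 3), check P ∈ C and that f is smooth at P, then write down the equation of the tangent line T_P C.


Tangent line at P: 4*x - 12*y + 36 = 0.

Step 1: f(0, 3) = 0, so P lies on C.
Step 2: partial derivatives
  f_x(x, y) = 2*x + 2*y - 2, f_y(x, y) = 2*x - 4*y.
  f_x(P) = 4, f_y(P) = -12 (gradient nonzero, so P is smooth).
Step 3: tangent line at P: 4·(x − 0) + -12·(y − 3) = 0.
Expanding: 4*x - 12*y + 36 = 0.


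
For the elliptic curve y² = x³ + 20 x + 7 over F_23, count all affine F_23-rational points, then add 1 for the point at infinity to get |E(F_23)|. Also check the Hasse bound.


Affine points = {(2, 3), (2, 20), (3, 5), (3, 18), (4, 6), (4, 17), (5, 5), (5, 18), (8, 9), (8, 14), (13, 7), (13, 16), (14, 8), (14, 15), (15, 5), (15, 18), (17, 4), (17, 19), (18, 9), (18, 14), (19, 1), (19, 22), (20, 9), (20, 14), (22, 3), (22, 20)}; affine count = 26; |E(F_23)| = 27.

Discriminant check: Δ ∝ 4a³ + 27b² = 4·20³ + 27·7² = 4·8000 + 27·49 ≡ 19 (mod 23). Nonzero ⇒ E is nonsingular.
For each x ∈ F_23, compute rhs = x³ + 20·x + 7 mod 23, then count y ∈ F_23 with y² ≡ rhs.
  x = 0: rhs = 7, matching y values: none (0 points).
  x = 1: rhs = 5, matching y values: none (0 points).
  x = 2: rhs = 9, matching y values: 3, 20 (2 points).
  x = 3: rhs = 2, matching y values: 5, 18 (2 points).
  x = 4: rhs = 13, matching y values: 6, 17 (2 points).
  x = 5: rhs = 2, matching y values: 5, 18 (2 points).
  x = 6: rhs = 21, matching y values: none (0 points).
  x = 7: rhs = 7, matching y values: none (0 points).
  x = 8: rhs = 12, matching y values: 9, 14 (2 points).
  x = 9: rhs = 19, matching y values: none (0 points).
  x = 10: rhs = 11, matching y values: none (0 points).
  x = 11: rhs = 17, matching y values: none (0 points).
  x = 12: rhs = 20, matching y values: none (0 points).
  x = 13: rhs = 3, matching y values: 7, 16 (2 points).
  x = 14: rhs = 18, matching y values: 8, 15 (2 points).
  x = 15: rhs = 2, matching y values: 5, 18 (2 points).
  x = 16: rhs = 7, matching y values: none (0 points).
  x = 17: rhs = 16, matching y values: 4, 19 (2 points).
  x = 18: rhs = 12, matching y values: 9, 14 (2 points).
  x = 19: rhs = 1, matching y values: 1, 22 (2 points).
  x = 20: rhs = 12, matching y values: 9, 14 (2 points).
  x = 21: rhs = 5, matching y values: none (0 points).
  x = 22: rhs = 9, matching y values: 3, 20 (2 points).
Total affine count: 26.
Full point count |E(F_23)| = 26 + 1 = 27.
Hasse bound: |27 − (23+1)| = |3| = 3 ≤ 2√23 ≈ 9.5917 ✓.


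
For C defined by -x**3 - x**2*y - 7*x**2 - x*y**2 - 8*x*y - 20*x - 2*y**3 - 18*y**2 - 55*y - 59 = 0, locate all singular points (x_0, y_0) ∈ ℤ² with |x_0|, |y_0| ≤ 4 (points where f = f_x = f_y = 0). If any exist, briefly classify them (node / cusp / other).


Singular points: {(-1, -3)}; classification: node.

Compute partial derivatives:
  f_x = -3*x**2 - 2*x*y - 14*x - y**2 - 8*y - 20.
  f_y = -x**2 - 2*x*y - 8*x - 6*y**2 - 36*y - 55.
Scan x_0 ∈ {−4, ..., 4}. For each x_0, f_y(x_0, y) is a polynomial in y; find its integer roots y ∈ {−4, ..., 4}, then test f_x and f at those candidates.
  x = -4: f_y(-4, y) = -6*y**2 - 28*y - 39; no integer root y with |y| ≤ 4.
  x = -3: f_y(-3, y) = -6*y**2 - 30*y - 40; no integer root y with |y| ≤ 4.
  x = -2: f_y(-2, y) = -6*y**2 - 32*y - 43; no integer root y with |y| ≤ 4.
  x = -1: f_y(-1, y) = -6*y**2 - 34*y - 48; vanishes at y ∈ {-3}. (-1, -3): f_x = 0, f = 0 — SINGULAR.
  x = 0: f_y(0, y) = -6*y**2 - 36*y - 55; no integer root y with |y| ≤ 4.
  x = 1: f_y(1, y) = -6*y**2 - 38*y - 64; no integer root y with |y| ≤ 4.
  x = 2: f_y(2, y) = -6*y**2 - 40*y - 75; no integer root y with |y| ≤ 4.
  x = 3: f_y(3, y) = -6*y**2 - 42*y - 88; no integer root y with |y| ≤ 4.
  x = 4: f_y(4, y) = -6*y**2 - 44*y - 103; no integer root y with |y| ≤ 4.
Only singular point on the grid: (-1, -3).
Classify: substitute x = -1 + u, y = -3 + v and expand: f = -u**3 - u**2*v - u**2 - u*v**2 - 2*v**3 + v**2.
No constant or linear terms (consistent with a singular point). Quadratic part: -u**2 + v**2. Cubic part: -u**3 - u**2*v - u*v**2 - 2*v**3.
The quadratic part v**2 - u**2 = (v − u)(v + u) splits into two distinct linear factors, so there are two distinct tangent lines y − -3 = ±(x − -1) — this is a node (ordinary double point).
Classification: node.


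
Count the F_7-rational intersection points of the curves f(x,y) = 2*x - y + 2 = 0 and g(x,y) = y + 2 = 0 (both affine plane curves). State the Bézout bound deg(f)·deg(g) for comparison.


Common zeros: {(5, 5)}; count = 1; Bézout bound = 1.

deg(f) = 1, deg(g) = 1, so Bézout bound = 1.
Scan x ∈ F_7. For each x, list the y ∈ F_7 with f(x, y) ≡ 0 and those with g(x, y) ≡ 0 (mod 7); the common zeros in that column are the intersection.
  x = 0: f ≡ 0 at y ∈ {2}; g ≡ 0 at y ∈ {5}; common: ∅.
  x = 1: f ≡ 0 at y ∈ {4}; g ≡ 0 at y ∈ {5}; common: ∅.
  x = 2: f ≡ 0 at y ∈ {6}; g ≡ 0 at y ∈ {5}; common: ∅.
  x = 3: f ≡ 0 at y ∈ {1}; g ≡ 0 at y ∈ {5}; common: ∅.
  x = 4: f ≡ 0 at y ∈ {3}; g ≡ 0 at y ∈ {5}; common: ∅.
  x = 5: f ≡ 0 at y ∈ {5}; g ≡ 0 at y ∈ {5}; common: {5}.
  x = 6: f ≡ 0 at y ∈ {0}; g ≡ 0 at y ∈ {5}; common: ∅.
Collecting: common zeros = {(5, 5)}, so the count is 1.
Comparison with the Bézout bound: 1 ≤ 1 = deg(f)·deg(g), as expected for curves with no common component (the bound is attained).


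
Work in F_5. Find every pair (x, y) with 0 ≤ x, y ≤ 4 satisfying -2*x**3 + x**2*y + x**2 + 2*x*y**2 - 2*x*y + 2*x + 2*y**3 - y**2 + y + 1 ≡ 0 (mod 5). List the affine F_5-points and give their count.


Affine F_5-points: {(0, 2), (1, 1), (1, 3), (4, 1)}; count = 4.

For each of the 25 pairs (x, y) ∈ F_5², evaluate f(x, y) mod 5. Record the zeros.
  x = 0: [0↦1, 1↦3, 2↦0, 3↦4, 4↦2]  zeros at y ∈ {2}
  x = 1: [0↦2, 1↦0, 2↦2, 3↦0, 4↦1]  zeros at y ∈ {1, 3}
  x = 2: [0↦3, 1↦4, 2↦3, 3↦2, 4↦3]  zeros at y ∈ ∅
  x = 3: [0↦2, 1↦3, 2↦1, 3↦3, 4↦1]  zeros at y ∈ ∅
  x = 4: [0↦2, 1↦0, 2↦4, 3↦1, 4↦3]  zeros at y ∈ {1}
Collecting zeros: affine points = {(0, 2), (1, 1), (1, 3), (4, 1)}.
Total count |C(F_5)_aff| = 4.


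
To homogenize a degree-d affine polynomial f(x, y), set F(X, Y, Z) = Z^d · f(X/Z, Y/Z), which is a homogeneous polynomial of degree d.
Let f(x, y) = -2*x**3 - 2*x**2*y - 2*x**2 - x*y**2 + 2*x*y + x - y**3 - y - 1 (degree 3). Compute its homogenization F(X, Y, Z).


F(X, Y, Z) = -2*X**3 - 2*X**2*Y - 2*X**2*Z - X*Y**2 + 2*X*Y*Z + X*Z**2 - Y**3 - Y*Z**2 - Z**3

deg(f) = 3.
Substitute x = X/Z, y = Y/Z into f, then multiply by Z^3.
  monomial -2·x^3·y^0 ↦ -2·X^3·Y^0·Z^0.
  monomial -2·x^2·y^1 ↦ -2·X^2·Y^1·Z^0.
  monomial -2·x^2·y^0 ↦ -2·X^2·Y^0·Z^1.
  monomial -1·x^1·y^2 ↦ -1·X^1·Y^2·Z^0.
  monomial 2·x^1·y^1 ↦ 2·X^1·Y^1·Z^1.
  monomial 1·x^1·y^0 ↦ 1·X^1·Y^0·Z^2.
  monomial -1·x^0·y^3 ↦ -1·X^0·Y^3·Z^0.
  monomial -1·x^0·y^1 ↦ -1·X^0·Y^1·Z^2.
  monomial -1·x^0·y^0 ↦ -1·X^0·Y^0·Z^3.
Collecting: F(X, Y, Z) = -2*X**3 - 2*X**2*Y - 2*X**2*Z - X*Y**2 + 2*X*Y*Z + X*Z**2 - Y**3 - Y*Z**2 - Z**3.


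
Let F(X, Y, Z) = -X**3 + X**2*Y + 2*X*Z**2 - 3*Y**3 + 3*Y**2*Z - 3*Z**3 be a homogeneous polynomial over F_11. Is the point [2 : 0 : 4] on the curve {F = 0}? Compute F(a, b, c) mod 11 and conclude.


F(2,0,4) ≡ 7 (mod 11); P is NOT on the curve.

Evaluate F(2, 0, 4) term-by-term (mod 11).
  -X**3 ↦ -1·8·1·1 = -8
  X**2*Y ↦ 1·4·0·1 = 0
  2*X*Z**2 ↦ 2·2·1·16 = 64
  -3*Y**3 ↦ -3·1·0·1 = 0
  3*Y**2*Z ↦ 3·1·0·4 = 0
  -3*Z**3 ↦ -3·1·1·64 = -192
Sum: F(2, 0, 4) = (-8) + (0) + (64) + (0) + (0) + (-192) = -136.
Reducing mod 11: -136 ≡ 7 (mod 11).
Since F(a, b, c) ≡ 7 ≠ 0 (mod 11), P does NOT lie on the curve.


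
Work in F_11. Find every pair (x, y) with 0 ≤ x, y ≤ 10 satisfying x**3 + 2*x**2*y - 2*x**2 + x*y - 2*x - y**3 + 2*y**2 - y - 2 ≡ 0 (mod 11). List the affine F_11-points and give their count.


Affine F_11-points: {(3, 1), (4, 0), (4, 6), (4, 7), (6, 3), (6, 5), (10, 10)}; count = 7.

For each of the 121 pairs (x, y) ∈ F_11², evaluate f(x, y) mod 11. Record the zeros.
  x = 0: [0↦9, 1↦9, 2↦7, 3↦8, 4↦6, 5↦6, 6↦2, 7↦10, 8↦2, 9↦5, 10↦2]  zeros at y ∈ ∅
  x = 1: [0↦6, 1↦9, 2↦10, 3↦3, 4↦4, 5↦7, 6↦6, 7↦6, 8↦1, 9↦7, 10↦7]  zeros at y ∈ ∅
  x = 2: [0↦5, 1↦4, 2↦1, 3↦1, 4↦9, 5↦8, 6↦3, 7↦10, 8↦1, 9↦3, 10↦10]  zeros at y ∈ ∅
  x = 3: [0↦1, 1↦0, 2↦8, 3↦8, 4↦5, 5↦4, 6↦10, 7↦6, 8↦8, 9↦10, 10↦6]  zeros at y ∈ {1}
  x = 4: [0↦0, 1↦3, 2↦4, 3↦8, 4↦9, 5↦1, 6↦0, 7↦0, 8↦6, 9↦1, 10↦1]  zeros at y ∈ {0, 6, 7}
  x = 5: [0↦8, 1↦8, 2↦6, 3↦7, 4↦5, 5↦5, 6↦1, 7↦9, 8↦1, 9↦4, 10↦1]  zeros at y ∈ ∅
  x = 6: [0↦9, 1↦10, 2↦9, 3↦0, 4↦10, 5↦0, 6↦8, 7↦6, 8↦10, 9↦3, 10↦1]  zeros at y ∈ {3, 5}
  x = 7: [0↦9, 1↦4, 2↦8, 3↦4, 4↦8, 5↦3, 6↦5, 7↦8, 8↦6, 9↦4, 10↦7]  zeros at y ∈ ∅
  x = 8: [0↦3, 1↦7, 2↦9, 3↦3, 4↦5, 5↦9, 6↦9, 7↦10, 8↦6, 9↦2, 10↦3]  zeros at y ∈ ∅
  x = 9: [0↦8, 1↦3, 2↦7, 3↦3, 4↦7, 5↦2, 6↦4, 7↦7, 8↦5, 9↦3, 10↦6]  zeros at y ∈ ∅
  x = 10: [0↦8, 1↦9, 2↦8, 3↦10, 4↦9, 5↦10, 6↦7, 7↦5, 8↦9, 9↦2, 10↦0]  zeros at y ∈ {10}
Collecting zeros: affine points = {(3, 1), (4, 0), (4, 6), (4, 7), (6, 3), (6, 5), (10, 10)}.
Total count |C(F_11)_aff| = 7.
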